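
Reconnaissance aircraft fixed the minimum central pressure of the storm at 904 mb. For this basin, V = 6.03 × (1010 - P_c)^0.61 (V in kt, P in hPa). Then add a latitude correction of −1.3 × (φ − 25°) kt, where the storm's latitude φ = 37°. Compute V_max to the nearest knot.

ΔP = 1010 − 904 = 106 mb.
106^0.61 ≈ 17.196.
V ≈ 6.03 × 17.196 ≈ 103.7 kt.
Latitude correction: −1.3 × (37 − 25) = -15.6 kt.
Corrected V ≈ 88.1 kt → 88 kt.

88 kt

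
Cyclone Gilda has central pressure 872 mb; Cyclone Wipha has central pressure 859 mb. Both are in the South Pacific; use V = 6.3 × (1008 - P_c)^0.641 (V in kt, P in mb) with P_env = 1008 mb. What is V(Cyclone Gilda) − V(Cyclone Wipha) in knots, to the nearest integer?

Cyclone Gilda: ΔP = 136; V ≈ 6.3 × 136^0.641 ≈ 146.87 kt.
Cyclone Wipha: ΔP = 149; V ≈ 6.3 × 149^0.641 ≈ 155.72 kt.
Difference ≈ 146.87 − 155.72 = -8.85 → -9 kt.

-9 kt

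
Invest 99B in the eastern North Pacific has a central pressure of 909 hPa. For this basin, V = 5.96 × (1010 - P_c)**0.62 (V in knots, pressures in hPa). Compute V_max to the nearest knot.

104 kt

ΔP = 1010 − 909 = 101 hPa.
101^0.62 ≈ 17.486.
V ≈ 5.96 × 17.486 ≈ 104.2 kt.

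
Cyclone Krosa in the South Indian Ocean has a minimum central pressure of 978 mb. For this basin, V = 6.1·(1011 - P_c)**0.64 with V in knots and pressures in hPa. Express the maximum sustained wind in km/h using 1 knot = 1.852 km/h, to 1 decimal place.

ΔP = 1011 − 978 = 33 mb.
V ≈ 6.1 × 33^0.64 = 6.1 × 9.372 ≈ 57.171 kt.
57.171 × 1.852 ≈ 105.88 km/h → 105.9 km/h.

105.9 km/h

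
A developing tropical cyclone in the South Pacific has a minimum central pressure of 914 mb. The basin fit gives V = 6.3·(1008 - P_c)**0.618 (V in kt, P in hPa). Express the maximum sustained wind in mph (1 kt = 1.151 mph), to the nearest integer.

ΔP = 1008 − 914 = 94 mb.
V ≈ 6.3 × 94^0.618 = 6.3 × 16.573 ≈ 104.408 kt.
104.408 × 1.151 ≈ 120.17 mph → 120 mph.

120 mph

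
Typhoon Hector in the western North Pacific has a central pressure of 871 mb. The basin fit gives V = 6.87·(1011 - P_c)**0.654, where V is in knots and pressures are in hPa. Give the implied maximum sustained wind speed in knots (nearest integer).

ΔP = 1011 − 871 = 140 mb.
140^0.654 ≈ 25.326.
V ≈ 6.87 × 25.326 ≈ 174.0 kt.

174 kt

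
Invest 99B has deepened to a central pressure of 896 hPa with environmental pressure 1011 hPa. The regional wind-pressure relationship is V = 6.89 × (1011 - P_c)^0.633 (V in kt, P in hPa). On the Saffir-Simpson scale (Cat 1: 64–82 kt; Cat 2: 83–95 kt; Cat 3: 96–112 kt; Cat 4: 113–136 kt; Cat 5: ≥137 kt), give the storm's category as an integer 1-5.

5

ΔP = 1011 − 896 = 115 hPa.
V ≈ 6.89 × 115^0.633 = 6.89 × 20.16 ≈ 139 kt.
139 kt falls in the Category 5 band.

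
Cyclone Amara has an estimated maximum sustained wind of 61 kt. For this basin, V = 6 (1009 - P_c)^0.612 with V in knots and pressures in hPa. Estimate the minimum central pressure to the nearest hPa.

965 hPa

ΔP = (V / 6)^(1/0.612) = (61/6)^1.634.
61/6 = 10.167; 10.167^1.634 ≈ 44.23 hPa.
P_c = 1009 − 44.23 = 964.77 ≈ 965 hPa.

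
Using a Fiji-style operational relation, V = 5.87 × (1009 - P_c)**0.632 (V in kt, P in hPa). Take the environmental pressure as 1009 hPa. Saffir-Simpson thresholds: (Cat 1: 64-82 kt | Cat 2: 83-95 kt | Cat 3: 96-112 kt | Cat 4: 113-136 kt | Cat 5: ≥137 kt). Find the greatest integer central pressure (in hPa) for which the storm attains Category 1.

965 hPa

Category 1 begins at V = 64 kt.
Required ΔP = (64/5.87)^(1/0.632) = 10.903^1.582 ≈ 43.82 hPa.
P_c ≤ 1009 − 43.82 = 965.18, so the highest integer P_c is 965 hPa.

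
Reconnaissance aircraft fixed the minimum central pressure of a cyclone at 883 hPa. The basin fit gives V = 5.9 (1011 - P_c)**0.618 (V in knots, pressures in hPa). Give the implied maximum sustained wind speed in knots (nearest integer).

ΔP = 1011 − 883 = 128 hPa.
128^0.618 ≈ 20.057.
V ≈ 5.9 × 20.057 ≈ 118.3 kt.

118 kt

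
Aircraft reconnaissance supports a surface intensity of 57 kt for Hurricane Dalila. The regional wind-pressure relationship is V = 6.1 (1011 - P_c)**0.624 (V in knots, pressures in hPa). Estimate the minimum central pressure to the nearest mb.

975 mb

ΔP = (V / 6.1)^(1/0.624) = (57/6.1)^1.603.
57/6.1 = 9.344; 9.344^1.603 ≈ 35.92 mb.
P_c = 1011 − 35.92 = 975.08 ≈ 975 mb.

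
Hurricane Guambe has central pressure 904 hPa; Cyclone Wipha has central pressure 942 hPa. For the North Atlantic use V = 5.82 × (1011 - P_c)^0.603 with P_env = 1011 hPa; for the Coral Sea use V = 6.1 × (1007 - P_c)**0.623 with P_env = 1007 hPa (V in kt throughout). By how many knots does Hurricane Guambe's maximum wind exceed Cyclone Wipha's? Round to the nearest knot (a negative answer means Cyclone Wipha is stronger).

Hurricane Guambe: ΔP = 107; V ≈ 5.82 × 107^0.603 ≈ 97.42 kt.
Cyclone Wipha: ΔP = 65; V ≈ 6.1 × 65^0.623 ≈ 82.18 kt.
Difference ≈ 97.42 − 82.18 = 15.24 → 15 kt.

15 kt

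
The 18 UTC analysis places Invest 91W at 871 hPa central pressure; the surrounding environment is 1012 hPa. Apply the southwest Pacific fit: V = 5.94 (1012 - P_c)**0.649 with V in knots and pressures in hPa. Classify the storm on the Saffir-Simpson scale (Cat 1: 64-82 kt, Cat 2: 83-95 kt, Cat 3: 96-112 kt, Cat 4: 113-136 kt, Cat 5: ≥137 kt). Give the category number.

5

ΔP = 1012 − 871 = 141 hPa.
V ≈ 5.94 × 141^0.649 = 5.94 × 24.82 ≈ 147 kt.
147 kt falls in the Category 5 band.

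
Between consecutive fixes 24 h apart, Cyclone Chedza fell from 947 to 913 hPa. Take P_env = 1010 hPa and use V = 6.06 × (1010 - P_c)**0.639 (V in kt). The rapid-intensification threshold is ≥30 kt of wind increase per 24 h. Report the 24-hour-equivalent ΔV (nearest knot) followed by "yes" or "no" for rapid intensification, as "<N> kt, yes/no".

V₁: ΔP = 63, V ≈ 6.06 × 63^0.639 ≈ 85.56 kt.
V₂: ΔP = 97, V ≈ 6.06 × 97^0.639 ≈ 112.72 kt.
ΔV over 24 h = 27.16 kt → 24 h equivalent = 27.16 × 24/24 ≈ 27.16 kt.
27 kt < 30 kt ⇒ not rapid intensification.

27 kt, no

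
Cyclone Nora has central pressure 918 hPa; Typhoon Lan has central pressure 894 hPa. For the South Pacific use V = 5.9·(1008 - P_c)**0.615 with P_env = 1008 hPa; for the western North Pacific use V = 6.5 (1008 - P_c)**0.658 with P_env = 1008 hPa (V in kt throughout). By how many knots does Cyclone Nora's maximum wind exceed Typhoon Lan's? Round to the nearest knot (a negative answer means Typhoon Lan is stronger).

Cyclone Nora: ΔP = 90; V ≈ 5.9 × 90^0.615 ≈ 93.91 kt.
Typhoon Lan: ΔP = 114; V ≈ 6.5 × 114^0.658 ≈ 146.68 kt.
Difference ≈ 93.91 − 146.68 = -52.77 → -53 kt.

-53 kt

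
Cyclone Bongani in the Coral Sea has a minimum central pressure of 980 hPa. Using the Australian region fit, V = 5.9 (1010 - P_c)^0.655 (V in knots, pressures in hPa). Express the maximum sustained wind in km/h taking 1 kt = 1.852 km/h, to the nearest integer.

ΔP = 1010 − 980 = 30 hPa.
V ≈ 5.9 × 30^0.655 = 5.9 × 9.279 ≈ 54.748 kt.
54.748 × 1.852 ≈ 101.39 km/h → 101 km/h.

101 km/h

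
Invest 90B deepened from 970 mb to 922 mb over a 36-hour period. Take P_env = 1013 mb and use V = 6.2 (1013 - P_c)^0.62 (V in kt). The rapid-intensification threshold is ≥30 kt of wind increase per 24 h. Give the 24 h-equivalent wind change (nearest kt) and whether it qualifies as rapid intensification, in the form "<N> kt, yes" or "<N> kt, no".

25 kt, no

V₁: ΔP = 43, V ≈ 6.2 × 43^0.62 ≈ 63.85 kt.
V₂: ΔP = 91, V ≈ 6.2 × 91^0.62 ≈ 101.62 kt.
ΔV over 36 h = 37.77 kt → 24 h equivalent = 37.77 × 24/36 ≈ 25.18 kt.
25 kt < 30 kt ⇒ not rapid intensification.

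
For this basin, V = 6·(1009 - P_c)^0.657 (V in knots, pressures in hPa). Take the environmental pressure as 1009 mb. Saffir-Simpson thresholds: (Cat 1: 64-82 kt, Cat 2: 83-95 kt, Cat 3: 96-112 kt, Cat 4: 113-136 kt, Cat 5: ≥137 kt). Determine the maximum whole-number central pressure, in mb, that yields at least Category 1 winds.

Category 1 begins at V = 64 kt.
Required ΔP = (64/6)^(1/0.657) = 10.667^1.522 ≈ 36.71 mb.
P_c ≤ 1009 − 36.71 = 972.29, so the highest integer P_c is 972 mb.

972 mb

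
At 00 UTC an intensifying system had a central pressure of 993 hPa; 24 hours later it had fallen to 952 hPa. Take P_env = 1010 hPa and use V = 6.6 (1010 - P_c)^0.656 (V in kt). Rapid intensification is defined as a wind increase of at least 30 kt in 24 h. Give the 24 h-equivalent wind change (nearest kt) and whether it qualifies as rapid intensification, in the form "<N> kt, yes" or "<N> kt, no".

V₁: ΔP = 17, V ≈ 6.6 × 17^0.656 ≈ 42.34 kt.
V₂: ΔP = 58, V ≈ 6.6 × 58^0.656 ≈ 94.70 kt.
ΔV over 24 h = 52.36 kt → 24 h equivalent = 52.36 × 24/24 ≈ 52.36 kt.
52 kt ≥ 30 kt ⇒ rapid intensification.

52 kt, yes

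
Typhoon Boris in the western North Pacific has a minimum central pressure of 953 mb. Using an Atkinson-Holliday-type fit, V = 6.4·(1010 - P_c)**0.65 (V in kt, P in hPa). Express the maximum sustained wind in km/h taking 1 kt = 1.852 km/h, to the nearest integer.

ΔP = 1010 − 953 = 57 mb.
V ≈ 6.4 × 57^0.65 = 6.4 × 13.846 ≈ 88.613 kt.
88.613 × 1.852 ≈ 164.11 km/h → 164 km/h.

164 km/h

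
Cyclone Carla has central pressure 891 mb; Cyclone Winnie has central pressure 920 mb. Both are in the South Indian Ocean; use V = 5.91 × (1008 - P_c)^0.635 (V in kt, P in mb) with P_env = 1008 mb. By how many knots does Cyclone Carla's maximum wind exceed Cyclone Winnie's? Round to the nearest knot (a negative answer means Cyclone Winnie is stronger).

20 kt

Cyclone Carla: ΔP = 117; V ≈ 5.91 × 117^0.635 ≈ 121.59 kt.
Cyclone Winnie: ΔP = 88; V ≈ 5.91 × 88^0.635 ≈ 101.47 kt.
Difference ≈ 121.59 − 101.47 = 20.12 → 20 kt.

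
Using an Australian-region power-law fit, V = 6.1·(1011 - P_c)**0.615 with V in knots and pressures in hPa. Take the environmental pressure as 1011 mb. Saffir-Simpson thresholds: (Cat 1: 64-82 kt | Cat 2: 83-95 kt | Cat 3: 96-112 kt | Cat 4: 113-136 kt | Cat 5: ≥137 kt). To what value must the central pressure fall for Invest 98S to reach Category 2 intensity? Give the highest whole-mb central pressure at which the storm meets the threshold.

941 mb

Category 2 begins at V = 83 kt.
Required ΔP = (83/6.1)^(1/0.615) = 13.607^1.626 ≈ 69.74 mb.
P_c ≤ 1011 − 69.74 = 941.26, so the highest integer P_c is 941 mb.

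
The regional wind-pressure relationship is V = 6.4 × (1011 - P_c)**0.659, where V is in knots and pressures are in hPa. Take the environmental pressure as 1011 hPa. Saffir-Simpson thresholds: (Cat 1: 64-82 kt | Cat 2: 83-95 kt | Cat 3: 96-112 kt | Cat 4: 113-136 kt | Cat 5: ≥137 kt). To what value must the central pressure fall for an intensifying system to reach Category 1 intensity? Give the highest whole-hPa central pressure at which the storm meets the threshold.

Category 1 begins at V = 64 kt.
Required ΔP = (64/6.4)^(1/0.659) = 10.000^1.517 ≈ 32.92 hPa.
P_c ≤ 1011 − 32.92 = 978.08, so the highest integer P_c is 978 hPa.

978 hPa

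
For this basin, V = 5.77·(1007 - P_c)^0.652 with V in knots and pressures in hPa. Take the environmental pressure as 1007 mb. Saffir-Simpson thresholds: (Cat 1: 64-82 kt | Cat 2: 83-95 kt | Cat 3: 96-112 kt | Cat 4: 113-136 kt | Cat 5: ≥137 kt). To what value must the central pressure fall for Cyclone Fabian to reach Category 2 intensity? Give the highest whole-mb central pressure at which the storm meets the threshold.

Category 2 begins at V = 83 kt.
Required ΔP = (83/5.77)^(1/0.652) = 14.385^1.534 ≈ 59.69 mb.
P_c ≤ 1007 − 59.69 = 947.31, so the highest integer P_c is 947 mb.

947 mb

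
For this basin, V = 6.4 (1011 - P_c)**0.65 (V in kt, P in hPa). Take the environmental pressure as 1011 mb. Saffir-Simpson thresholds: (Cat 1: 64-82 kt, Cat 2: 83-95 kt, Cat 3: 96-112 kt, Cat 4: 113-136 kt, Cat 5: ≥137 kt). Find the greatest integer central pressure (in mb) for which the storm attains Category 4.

Category 4 begins at V = 113 kt.
Required ΔP = (113/6.4)^(1/0.65) = 17.656^1.538 ≈ 82.85 mb.
P_c ≤ 1011 − 82.85 = 928.15, so the highest integer P_c is 928 mb.

928 mb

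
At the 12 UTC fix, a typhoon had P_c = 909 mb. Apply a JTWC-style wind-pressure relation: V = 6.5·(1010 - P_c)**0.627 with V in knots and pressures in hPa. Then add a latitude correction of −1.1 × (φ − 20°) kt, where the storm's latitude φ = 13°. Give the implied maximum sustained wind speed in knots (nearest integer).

125 kt

ΔP = 1010 − 909 = 101 mb.
101^0.627 ≈ 18.060.
V ≈ 6.5 × 18.060 ≈ 117.4 kt.
Latitude correction: −1.1 × (13 − 20) = 7.7 kt.
Corrected V ≈ 125.1 kt → 125 kt.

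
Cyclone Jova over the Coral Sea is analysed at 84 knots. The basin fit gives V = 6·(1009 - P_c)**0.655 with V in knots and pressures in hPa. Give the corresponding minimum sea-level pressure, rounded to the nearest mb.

ΔP = (V / 6)^(1/0.655) = (84/6)^1.527.
84/6 = 14.000; 14.000^1.527 ≈ 56.21 mb.
P_c = 1009 − 56.21 = 952.79 ≈ 953 mb.

953 mb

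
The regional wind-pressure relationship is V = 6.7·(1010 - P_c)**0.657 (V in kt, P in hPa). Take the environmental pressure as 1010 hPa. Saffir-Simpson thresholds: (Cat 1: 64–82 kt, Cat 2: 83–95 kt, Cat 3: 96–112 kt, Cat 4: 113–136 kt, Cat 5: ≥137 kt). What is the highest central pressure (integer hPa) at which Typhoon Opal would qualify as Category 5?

Category 5 begins at V = 137 kt.
Required ΔP = (137/6.7)^(1/0.657) = 20.448^1.522 ≈ 98.83 hPa.
P_c ≤ 1010 − 98.83 = 911.17, so the highest integer P_c is 911 hPa.

911 hPa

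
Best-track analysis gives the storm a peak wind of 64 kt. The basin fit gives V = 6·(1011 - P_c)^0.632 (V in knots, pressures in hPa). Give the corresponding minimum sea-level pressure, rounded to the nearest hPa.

ΔP = (V / 6)^(1/0.632) = (64/6)^1.582.
64/6 = 10.667; 10.667^1.582 ≈ 42.33 hPa.
P_c = 1011 − 42.33 = 968.67 ≈ 969 hPa.

969 hPa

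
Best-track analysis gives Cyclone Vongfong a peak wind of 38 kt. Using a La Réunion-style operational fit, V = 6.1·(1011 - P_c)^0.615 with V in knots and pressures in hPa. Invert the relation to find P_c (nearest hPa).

991 hPa

ΔP = (V / 6.1)^(1/0.615) = (38/6.1)^1.626.
38/6.1 = 6.230; 6.230^1.626 ≈ 19.58 hPa.
P_c = 1011 − 19.58 = 991.42 ≈ 991 hPa.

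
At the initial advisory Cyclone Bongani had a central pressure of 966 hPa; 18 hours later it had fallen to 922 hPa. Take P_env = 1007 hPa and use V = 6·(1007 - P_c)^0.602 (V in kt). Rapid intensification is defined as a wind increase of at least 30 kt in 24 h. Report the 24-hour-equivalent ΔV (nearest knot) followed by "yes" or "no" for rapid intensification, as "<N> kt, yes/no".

V₁: ΔP = 41, V ≈ 6 × 41^0.602 ≈ 56.11 kt.
V₂: ΔP = 85, V ≈ 6 × 85^0.602 ≈ 87.03 kt.
ΔV over 18 h = 30.92 kt → 24 h equivalent = 30.92 × 24/18 ≈ 41.23 kt.
41 kt ≥ 30 kt ⇒ rapid intensification.

41 kt, yes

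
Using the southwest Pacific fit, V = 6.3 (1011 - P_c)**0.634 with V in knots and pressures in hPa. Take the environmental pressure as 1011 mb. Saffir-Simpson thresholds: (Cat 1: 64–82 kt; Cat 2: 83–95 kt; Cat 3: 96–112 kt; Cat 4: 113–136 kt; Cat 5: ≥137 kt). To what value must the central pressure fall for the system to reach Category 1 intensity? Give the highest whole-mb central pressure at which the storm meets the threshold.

972 mb

Category 1 begins at V = 64 kt.
Required ΔP = (64/6.3)^(1/0.634) = 10.159^1.577 ≈ 38.73 mb.
P_c ≤ 1011 − 38.73 = 972.27, so the highest integer P_c is 972 mb.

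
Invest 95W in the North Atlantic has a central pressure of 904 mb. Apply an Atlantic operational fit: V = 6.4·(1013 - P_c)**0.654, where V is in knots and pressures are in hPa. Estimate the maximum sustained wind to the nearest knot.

138 kt

ΔP = 1013 − 904 = 109 mb.
109^0.654 ≈ 21.502.
V ≈ 6.4 × 21.502 ≈ 137.6 kt.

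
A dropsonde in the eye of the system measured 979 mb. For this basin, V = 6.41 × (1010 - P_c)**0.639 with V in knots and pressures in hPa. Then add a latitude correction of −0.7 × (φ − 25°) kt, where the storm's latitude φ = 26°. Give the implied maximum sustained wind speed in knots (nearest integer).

ΔP = 1010 − 979 = 31 mb.
31^0.639 ≈ 8.974.
V ≈ 6.41 × 8.974 ≈ 57.5 kt.
Latitude correction: −0.7 × (26 − 25) = -0.7 kt.
Corrected V ≈ 56.8 kt → 57 kt.

57 kt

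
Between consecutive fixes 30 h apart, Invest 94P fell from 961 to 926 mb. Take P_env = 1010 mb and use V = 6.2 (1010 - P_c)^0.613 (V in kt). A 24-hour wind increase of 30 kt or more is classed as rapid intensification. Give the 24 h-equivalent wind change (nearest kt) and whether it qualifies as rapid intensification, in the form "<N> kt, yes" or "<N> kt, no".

21 kt, no

V₁: ΔP = 49, V ≈ 6.2 × 49^0.613 ≈ 67.37 kt.
V₂: ΔP = 84, V ≈ 6.2 × 84^0.613 ≈ 93.75 kt.
ΔV over 30 h = 26.38 kt → 24 h equivalent = 26.38 × 24/30 ≈ 21.10 kt.
21 kt < 30 kt ⇒ not rapid intensification.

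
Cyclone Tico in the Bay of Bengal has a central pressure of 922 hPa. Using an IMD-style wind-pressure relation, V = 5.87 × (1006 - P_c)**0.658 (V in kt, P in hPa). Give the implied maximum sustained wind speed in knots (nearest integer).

ΔP = 1006 − 922 = 84 hPa.
84^0.658 ≈ 18.458.
V ≈ 5.87 × 18.458 ≈ 108.3 kt.

108 kt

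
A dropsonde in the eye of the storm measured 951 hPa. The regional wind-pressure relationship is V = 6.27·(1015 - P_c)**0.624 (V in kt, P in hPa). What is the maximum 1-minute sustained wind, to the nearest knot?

ΔP = 1015 − 951 = 64 hPa.
64^0.624 ≈ 13.399.
V ≈ 6.27 × 13.399 ≈ 84.0 kt.

84 kt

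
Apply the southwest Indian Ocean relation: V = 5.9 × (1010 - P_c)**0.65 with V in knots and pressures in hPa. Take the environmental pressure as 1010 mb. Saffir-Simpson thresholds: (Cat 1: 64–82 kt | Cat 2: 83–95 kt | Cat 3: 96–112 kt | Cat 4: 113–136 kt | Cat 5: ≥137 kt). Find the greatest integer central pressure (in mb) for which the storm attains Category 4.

Category 4 begins at V = 113 kt.
Required ΔP = (113/5.9)^(1/0.65) = 19.153^1.538 ≈ 93.90 mb.
P_c ≤ 1010 − 93.90 = 916.10, so the highest integer P_c is 916 mb.

916 mb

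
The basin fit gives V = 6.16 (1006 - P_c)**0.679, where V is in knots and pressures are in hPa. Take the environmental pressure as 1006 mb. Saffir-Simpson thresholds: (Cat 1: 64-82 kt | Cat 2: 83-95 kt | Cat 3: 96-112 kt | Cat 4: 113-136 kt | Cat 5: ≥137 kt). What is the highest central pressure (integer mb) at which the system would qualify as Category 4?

Category 4 begins at V = 113 kt.
Required ΔP = (113/6.16)^(1/0.679) = 18.344^1.473 ≈ 72.58 mb.
P_c ≤ 1006 − 72.58 = 933.42, so the highest integer P_c is 933 mb.

933 mb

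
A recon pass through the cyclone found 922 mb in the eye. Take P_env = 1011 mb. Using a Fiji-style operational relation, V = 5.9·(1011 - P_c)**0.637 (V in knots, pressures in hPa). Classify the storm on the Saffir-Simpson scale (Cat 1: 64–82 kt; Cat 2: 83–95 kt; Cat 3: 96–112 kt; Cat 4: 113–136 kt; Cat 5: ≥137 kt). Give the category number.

3

ΔP = 1011 − 922 = 89 mb.
V ≈ 5.9 × 89^0.637 = 5.9 × 17.45 ≈ 103 kt.
103 kt falls in the Category 3 band.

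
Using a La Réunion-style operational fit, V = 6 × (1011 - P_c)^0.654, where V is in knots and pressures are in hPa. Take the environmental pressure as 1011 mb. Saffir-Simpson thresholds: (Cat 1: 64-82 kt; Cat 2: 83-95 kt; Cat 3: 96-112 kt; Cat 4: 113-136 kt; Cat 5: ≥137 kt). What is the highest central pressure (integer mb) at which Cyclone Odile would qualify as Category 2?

955 mb

Category 2 begins at V = 83 kt.
Required ΔP = (83/6)^(1/0.654) = 13.833^1.529 ≈ 55.53 mb.
P_c ≤ 1011 − 55.53 = 955.47, so the highest integer P_c is 955 mb.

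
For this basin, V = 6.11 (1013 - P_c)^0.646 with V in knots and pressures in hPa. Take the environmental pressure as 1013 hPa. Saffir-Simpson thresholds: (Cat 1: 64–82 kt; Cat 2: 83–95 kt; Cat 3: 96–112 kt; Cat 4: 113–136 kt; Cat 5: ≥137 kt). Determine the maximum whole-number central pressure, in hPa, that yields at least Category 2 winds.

956 hPa

Category 2 begins at V = 83 kt.
Required ΔP = (83/6.11)^(1/0.646) = 13.584^1.548 ≈ 56.74 hPa.
P_c ≤ 1013 − 56.74 = 956.26, so the highest integer P_c is 956 hPa.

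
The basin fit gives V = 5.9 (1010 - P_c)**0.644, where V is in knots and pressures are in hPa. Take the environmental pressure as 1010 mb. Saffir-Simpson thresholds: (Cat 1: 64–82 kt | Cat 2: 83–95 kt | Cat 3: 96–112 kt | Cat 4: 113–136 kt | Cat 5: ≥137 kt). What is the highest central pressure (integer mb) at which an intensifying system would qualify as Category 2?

Category 2 begins at V = 83 kt.
Required ΔP = (83/5.9)^(1/0.644) = 14.068^1.553 ≈ 60.67 mb.
P_c ≤ 1010 − 60.67 = 949.33, so the highest integer P_c is 949 mb.

949 mb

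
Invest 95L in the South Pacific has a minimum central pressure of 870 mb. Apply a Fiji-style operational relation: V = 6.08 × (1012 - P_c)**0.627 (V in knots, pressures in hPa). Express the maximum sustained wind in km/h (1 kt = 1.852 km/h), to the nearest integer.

252 km/h

ΔP = 1012 − 870 = 142 mb.
V ≈ 6.08 × 142^0.627 = 6.08 × 22.361 ≈ 135.953 kt.
135.953 × 1.852 ≈ 251.78 km/h → 252 km/h.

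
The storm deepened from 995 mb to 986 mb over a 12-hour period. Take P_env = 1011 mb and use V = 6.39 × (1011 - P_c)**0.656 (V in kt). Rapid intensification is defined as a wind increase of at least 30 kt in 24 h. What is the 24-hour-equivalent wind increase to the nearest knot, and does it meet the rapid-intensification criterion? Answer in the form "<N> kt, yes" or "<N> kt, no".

27 kt, no

V₁: ΔP = 16, V ≈ 6.39 × 16^0.656 ≈ 39.39 kt.
V₂: ΔP = 25, V ≈ 6.39 × 25^0.656 ≈ 52.79 kt.
ΔV over 12 h = 13.40 kt → 24 h equivalent = 13.40 × 24/12 ≈ 26.80 kt.
27 kt < 30 kt ⇒ not rapid intensification.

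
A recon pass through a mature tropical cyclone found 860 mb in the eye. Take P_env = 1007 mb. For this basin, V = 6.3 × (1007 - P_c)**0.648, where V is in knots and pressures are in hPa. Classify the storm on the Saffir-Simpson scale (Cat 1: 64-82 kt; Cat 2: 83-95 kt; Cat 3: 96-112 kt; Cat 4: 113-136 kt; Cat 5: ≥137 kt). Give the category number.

ΔP = 1007 − 860 = 147 mb.
V ≈ 6.3 × 147^0.648 = 6.3 × 25.38 ≈ 160 kt.
160 kt falls in the Category 5 band.

5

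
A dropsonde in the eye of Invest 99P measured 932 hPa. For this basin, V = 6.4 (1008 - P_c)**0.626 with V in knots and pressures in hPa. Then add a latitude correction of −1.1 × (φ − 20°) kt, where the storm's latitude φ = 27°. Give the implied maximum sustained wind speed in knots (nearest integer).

ΔP = 1008 − 932 = 76 hPa.
76^0.626 ≈ 15.045.
V ≈ 6.4 × 15.045 ≈ 96.3 kt.
Latitude correction: −1.1 × (27 − 20) = -7.7 kt.
Corrected V ≈ 88.6 kt → 89 kt.

89 kt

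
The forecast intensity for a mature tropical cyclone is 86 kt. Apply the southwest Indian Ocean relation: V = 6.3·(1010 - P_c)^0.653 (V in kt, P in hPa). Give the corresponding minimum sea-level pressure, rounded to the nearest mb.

ΔP = (V / 6.3)^(1/0.653) = (86/6.3)^1.531.
86/6.3 = 13.651; 13.651^1.531 ≈ 54.75 mb.
P_c = 1010 − 54.75 = 955.25 ≈ 955 mb.

955 mb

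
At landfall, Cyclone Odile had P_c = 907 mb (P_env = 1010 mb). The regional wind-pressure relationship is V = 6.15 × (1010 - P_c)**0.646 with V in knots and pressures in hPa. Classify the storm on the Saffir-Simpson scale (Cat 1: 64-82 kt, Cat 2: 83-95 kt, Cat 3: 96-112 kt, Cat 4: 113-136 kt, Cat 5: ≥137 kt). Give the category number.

ΔP = 1010 − 907 = 103 mb.
V ≈ 6.15 × 103^0.646 = 6.15 × 19.97 ≈ 123 kt.
123 kt falls in the Category 4 band.

4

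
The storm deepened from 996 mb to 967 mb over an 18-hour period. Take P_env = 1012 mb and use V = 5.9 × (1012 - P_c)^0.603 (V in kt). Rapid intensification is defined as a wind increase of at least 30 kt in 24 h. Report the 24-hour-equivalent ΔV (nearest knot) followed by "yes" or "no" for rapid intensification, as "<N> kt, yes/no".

V₁: ΔP = 16, V ≈ 5.9 × 16^0.603 ≈ 31.40 kt.
V₂: ΔP = 45, V ≈ 5.9 × 45^0.603 ≈ 58.58 kt.
ΔV over 18 h = 27.18 kt → 24 h equivalent = 27.18 × 24/18 ≈ 36.24 kt.
36 kt ≥ 30 kt ⇒ rapid intensification.

36 kt, yes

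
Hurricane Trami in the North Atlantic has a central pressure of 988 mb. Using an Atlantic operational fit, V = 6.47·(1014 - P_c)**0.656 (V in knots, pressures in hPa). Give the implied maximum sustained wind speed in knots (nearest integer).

55 kt

ΔP = 1014 − 988 = 26 mb.
26^0.656 ≈ 8.477.
V ≈ 6.47 × 8.477 ≈ 54.8 kt.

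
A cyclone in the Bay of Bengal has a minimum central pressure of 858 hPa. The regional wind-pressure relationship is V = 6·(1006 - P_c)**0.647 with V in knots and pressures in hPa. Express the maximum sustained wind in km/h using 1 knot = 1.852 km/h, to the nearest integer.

282 km/h

ΔP = 1006 − 858 = 148 hPa.
V ≈ 6 × 148^0.647 = 6 × 25.361 ≈ 152.164 kt.
152.164 × 1.852 ≈ 281.81 km/h → 282 km/h.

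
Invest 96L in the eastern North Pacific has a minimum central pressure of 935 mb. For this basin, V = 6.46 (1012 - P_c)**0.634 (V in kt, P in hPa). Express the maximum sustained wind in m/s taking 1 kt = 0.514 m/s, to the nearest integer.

52 m/s

ΔP = 1012 − 935 = 77 mb.
V ≈ 6.46 × 77^0.634 = 6.46 × 15.705 ≈ 101.454 kt.
101.454 × 0.514 ≈ 52.15 m/s → 52 m/s.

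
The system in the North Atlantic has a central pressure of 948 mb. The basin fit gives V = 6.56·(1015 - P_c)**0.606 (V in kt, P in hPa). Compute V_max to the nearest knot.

ΔP = 1015 − 948 = 67 mb.
67^0.606 ≈ 12.782.
V ≈ 6.56 × 12.782 ≈ 83.9 kt.

84 kt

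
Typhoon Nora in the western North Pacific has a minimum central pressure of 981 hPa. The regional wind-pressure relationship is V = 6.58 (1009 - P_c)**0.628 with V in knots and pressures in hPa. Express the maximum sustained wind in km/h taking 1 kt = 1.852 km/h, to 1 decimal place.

ΔP = 1009 − 981 = 28 hPa.
V ≈ 6.58 × 28^0.628 = 6.58 × 8.106 ≈ 53.339 kt.
53.339 × 1.852 ≈ 98.78 km/h → 98.8 km/h.

98.8 km/h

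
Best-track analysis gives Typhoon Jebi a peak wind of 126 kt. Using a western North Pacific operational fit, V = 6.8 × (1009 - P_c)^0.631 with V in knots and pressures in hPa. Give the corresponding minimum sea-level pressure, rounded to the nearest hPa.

ΔP = (V / 6.8)^(1/0.631) = (126/6.8)^1.585.
126/6.8 = 18.529; 18.529^1.585 ≈ 102.16 hPa.
P_c = 1009 − 102.16 = 906.84 ≈ 907 hPa.

907 hPa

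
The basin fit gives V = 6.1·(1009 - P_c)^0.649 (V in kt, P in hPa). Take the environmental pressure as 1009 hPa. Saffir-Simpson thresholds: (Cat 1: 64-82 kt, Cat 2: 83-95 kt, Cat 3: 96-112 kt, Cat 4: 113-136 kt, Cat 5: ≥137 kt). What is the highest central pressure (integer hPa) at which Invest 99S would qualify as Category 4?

919 hPa

Category 4 begins at V = 113 kt.
Required ΔP = (113/6.1)^(1/0.649) = 18.525^1.541 ≈ 89.82 hPa.
P_c ≤ 1009 − 89.82 = 919.18, so the highest integer P_c is 919 hPa.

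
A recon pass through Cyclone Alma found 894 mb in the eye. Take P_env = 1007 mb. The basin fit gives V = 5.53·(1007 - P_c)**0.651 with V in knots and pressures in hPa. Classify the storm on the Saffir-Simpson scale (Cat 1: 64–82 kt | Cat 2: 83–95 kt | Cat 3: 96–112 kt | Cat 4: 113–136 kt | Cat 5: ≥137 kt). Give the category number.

ΔP = 1007 − 894 = 113 mb.
V ≈ 5.53 × 113^0.651 = 5.53 × 21.70 ≈ 120 kt.
120 kt falls in the Category 4 band.

4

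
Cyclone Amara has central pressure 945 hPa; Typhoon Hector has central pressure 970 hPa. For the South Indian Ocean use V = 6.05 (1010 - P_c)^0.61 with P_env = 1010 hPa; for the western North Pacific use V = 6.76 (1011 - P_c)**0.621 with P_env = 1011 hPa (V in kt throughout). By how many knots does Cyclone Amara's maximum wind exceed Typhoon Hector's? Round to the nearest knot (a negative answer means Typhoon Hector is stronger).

Cyclone Amara: ΔP = 65; V ≈ 6.05 × 65^0.61 ≈ 77.20 kt.
Typhoon Hector: ΔP = 41; V ≈ 6.76 × 41^0.621 ≈ 67.84 kt.
Difference ≈ 77.20 − 67.84 = 9.36 → 9 kt.

9 kt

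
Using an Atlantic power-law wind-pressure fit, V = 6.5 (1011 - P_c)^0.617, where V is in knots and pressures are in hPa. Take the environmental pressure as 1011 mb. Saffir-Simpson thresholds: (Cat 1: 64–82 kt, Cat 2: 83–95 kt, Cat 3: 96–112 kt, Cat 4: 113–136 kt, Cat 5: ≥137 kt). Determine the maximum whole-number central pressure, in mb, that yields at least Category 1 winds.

970 mb

Category 1 begins at V = 64 kt.
Required ΔP = (64/6.5)^(1/0.617) = 9.846^1.621 ≈ 40.72 mb.
P_c ≤ 1011 − 40.72 = 970.28, so the highest integer P_c is 970 mb.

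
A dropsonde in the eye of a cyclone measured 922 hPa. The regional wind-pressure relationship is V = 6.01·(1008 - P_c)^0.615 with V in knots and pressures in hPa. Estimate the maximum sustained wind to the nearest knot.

ΔP = 1008 − 922 = 86 hPa.
86^0.615 ≈ 15.478.
V ≈ 6.01 × 15.478 ≈ 93.0 kt.

93 kt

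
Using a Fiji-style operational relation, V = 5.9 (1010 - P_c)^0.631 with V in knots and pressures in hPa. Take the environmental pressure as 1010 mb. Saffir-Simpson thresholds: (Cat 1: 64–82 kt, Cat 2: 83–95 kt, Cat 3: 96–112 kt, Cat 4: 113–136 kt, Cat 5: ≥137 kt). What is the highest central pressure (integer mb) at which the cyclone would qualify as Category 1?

966 mb

Category 1 begins at V = 64 kt.
Required ΔP = (64/5.9)^(1/0.631) = 10.847^1.585 ≈ 43.73 mb.
P_c ≤ 1010 − 43.73 = 966.27, so the highest integer P_c is 966 mb.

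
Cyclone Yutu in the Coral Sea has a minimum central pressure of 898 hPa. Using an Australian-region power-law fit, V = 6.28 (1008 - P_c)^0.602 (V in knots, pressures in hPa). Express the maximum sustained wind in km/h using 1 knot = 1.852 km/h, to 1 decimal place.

197.0 km/h

ΔP = 1008 − 898 = 110 hPa.
V ≈ 6.28 × 110^0.602 = 6.28 × 16.940 ≈ 106.384 kt.
106.384 × 1.852 ≈ 197.02 km/h → 197.0 km/h.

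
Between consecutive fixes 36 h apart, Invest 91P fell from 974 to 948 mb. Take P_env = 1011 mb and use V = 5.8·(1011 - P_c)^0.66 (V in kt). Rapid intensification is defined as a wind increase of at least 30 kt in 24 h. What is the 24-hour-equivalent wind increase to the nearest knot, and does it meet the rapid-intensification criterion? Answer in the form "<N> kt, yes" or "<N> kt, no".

V₁: ΔP = 37, V ≈ 5.8 × 37^0.66 ≈ 62.87 kt.
V₂: ΔP = 63, V ≈ 5.8 × 63^0.66 ≈ 89.33 kt.
ΔV over 36 h = 26.46 kt → 24 h equivalent = 26.46 × 24/36 ≈ 17.64 kt.
18 kt < 30 kt ⇒ not rapid intensification.

18 kt, no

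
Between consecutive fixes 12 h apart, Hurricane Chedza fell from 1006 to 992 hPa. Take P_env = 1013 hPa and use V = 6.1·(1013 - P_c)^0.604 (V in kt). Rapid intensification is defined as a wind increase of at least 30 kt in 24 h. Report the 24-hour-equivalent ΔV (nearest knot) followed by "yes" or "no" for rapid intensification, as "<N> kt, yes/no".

37 kt, yes

V₁: ΔP = 7, V ≈ 6.1 × 7^0.604 ≈ 19.76 kt.
V₂: ΔP = 21, V ≈ 6.1 × 21^0.604 ≈ 38.37 kt.
ΔV over 12 h = 18.61 kt → 24 h equivalent = 18.61 × 24/12 ≈ 37.22 kt.
37 kt ≥ 30 kt ⇒ rapid intensification.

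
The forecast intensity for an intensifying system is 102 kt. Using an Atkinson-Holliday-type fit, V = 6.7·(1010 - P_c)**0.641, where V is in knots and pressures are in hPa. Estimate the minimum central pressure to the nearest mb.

ΔP = (V / 6.7)^(1/0.641) = (102/6.7)^1.560.
102/6.7 = 15.224; 15.224^1.560 ≈ 69.95 mb.
P_c = 1010 − 69.95 = 940.05 ≈ 940 mb.

940 mb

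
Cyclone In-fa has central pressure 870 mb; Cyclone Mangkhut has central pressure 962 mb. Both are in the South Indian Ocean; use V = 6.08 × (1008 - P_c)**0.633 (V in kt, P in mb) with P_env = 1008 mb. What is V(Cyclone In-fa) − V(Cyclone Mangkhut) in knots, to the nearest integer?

Cyclone In-fa: ΔP = 138; V ≈ 6.08 × 138^0.633 ≈ 137.55 kt.
Cyclone Mangkhut: ΔP = 46; V ≈ 6.08 × 46^0.633 ≈ 68.62 kt.
Difference ≈ 137.55 − 68.62 = 68.93 → 69 kt.

69 kt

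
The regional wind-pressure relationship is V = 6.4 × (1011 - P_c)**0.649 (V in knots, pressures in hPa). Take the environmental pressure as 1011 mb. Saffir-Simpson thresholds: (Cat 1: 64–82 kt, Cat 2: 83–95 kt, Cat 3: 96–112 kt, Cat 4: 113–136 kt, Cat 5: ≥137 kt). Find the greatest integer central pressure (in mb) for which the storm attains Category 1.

976 mb

Category 1 begins at V = 64 kt.
Required ΔP = (64/6.4)^(1/0.649) = 10.000^1.541 ≈ 34.74 mb.
P_c ≤ 1011 − 34.74 = 976.26, so the highest integer P_c is 976 mb.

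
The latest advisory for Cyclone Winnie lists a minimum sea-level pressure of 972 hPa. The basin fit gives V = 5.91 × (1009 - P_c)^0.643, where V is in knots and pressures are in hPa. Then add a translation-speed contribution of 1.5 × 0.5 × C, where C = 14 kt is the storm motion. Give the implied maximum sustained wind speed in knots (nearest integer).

71 kt

ΔP = 1009 − 972 = 37 hPa.
37^0.643 ≈ 10.194.
V ≈ 5.91 × 10.194 ≈ 60.2 kt.
Translation term: 1.5 × 0.5 × 14 = 10.5 kt.
Corrected V ≈ 70.7 kt → 71 kt.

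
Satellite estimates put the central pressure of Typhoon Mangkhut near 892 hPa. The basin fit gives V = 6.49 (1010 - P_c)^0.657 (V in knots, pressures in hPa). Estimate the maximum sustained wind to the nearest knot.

ΔP = 1010 − 892 = 118 hPa.
118^0.657 ≈ 22.973.
V ≈ 6.49 × 22.973 ≈ 149.1 kt.

149 kt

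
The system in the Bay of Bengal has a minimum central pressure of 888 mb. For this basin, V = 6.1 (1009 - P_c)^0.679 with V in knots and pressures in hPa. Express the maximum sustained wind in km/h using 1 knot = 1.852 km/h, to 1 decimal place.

293.2 km/h

ΔP = 1009 − 888 = 121 mb.
V ≈ 6.1 × 121^0.679 = 6.1 × 25.954 ≈ 158.322 kt.
158.322 × 1.852 ≈ 293.21 km/h → 293.2 km/h.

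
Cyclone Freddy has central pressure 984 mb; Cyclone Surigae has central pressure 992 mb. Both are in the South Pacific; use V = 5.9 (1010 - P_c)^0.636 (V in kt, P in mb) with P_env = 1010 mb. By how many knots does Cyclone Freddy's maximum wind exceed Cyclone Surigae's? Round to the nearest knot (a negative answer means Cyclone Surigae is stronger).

10 kt

Cyclone Freddy: ΔP = 26; V ≈ 5.9 × 26^0.636 ≈ 46.86 kt.
Cyclone Surigae: ΔP = 18; V ≈ 5.9 × 18^0.636 ≈ 37.09 kt.
Difference ≈ 46.86 − 37.09 = 9.77 → 10 kt.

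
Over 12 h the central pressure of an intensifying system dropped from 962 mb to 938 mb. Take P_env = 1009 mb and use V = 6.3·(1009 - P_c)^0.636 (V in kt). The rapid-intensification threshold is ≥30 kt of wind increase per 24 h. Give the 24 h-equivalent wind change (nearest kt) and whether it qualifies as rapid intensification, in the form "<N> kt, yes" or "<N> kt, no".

44 kt, yes

V₁: ΔP = 47, V ≈ 6.3 × 47^0.636 ≈ 72.91 kt.
V₂: ΔP = 71, V ≈ 6.3 × 71^0.636 ≈ 94.79 kt.
ΔV over 12 h = 21.88 kt → 24 h equivalent = 21.88 × 24/12 ≈ 43.76 kt.
44 kt ≥ 30 kt ⇒ rapid intensification.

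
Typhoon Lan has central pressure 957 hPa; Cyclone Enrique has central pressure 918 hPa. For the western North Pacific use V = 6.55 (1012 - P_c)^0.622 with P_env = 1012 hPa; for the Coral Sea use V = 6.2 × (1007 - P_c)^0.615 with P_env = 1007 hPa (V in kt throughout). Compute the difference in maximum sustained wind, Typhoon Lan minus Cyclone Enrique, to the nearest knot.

Typhoon Lan: ΔP = 55; V ≈ 6.55 × 55^0.622 ≈ 79.20 kt.
Cyclone Enrique: ΔP = 89; V ≈ 6.2 × 89^0.615 ≈ 98.01 kt.
Difference ≈ 79.20 − 98.01 = -18.81 → -19 kt.

-19 kt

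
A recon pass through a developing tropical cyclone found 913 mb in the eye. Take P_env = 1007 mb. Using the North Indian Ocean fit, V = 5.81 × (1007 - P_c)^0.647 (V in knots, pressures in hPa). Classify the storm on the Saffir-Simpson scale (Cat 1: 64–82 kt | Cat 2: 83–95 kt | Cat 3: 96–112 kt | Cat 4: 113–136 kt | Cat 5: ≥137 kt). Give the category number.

3

ΔP = 1007 − 913 = 94 mb.
V ≈ 5.81 × 94^0.647 = 5.81 × 18.91 ≈ 110 kt.
110 kt falls in the Category 3 band.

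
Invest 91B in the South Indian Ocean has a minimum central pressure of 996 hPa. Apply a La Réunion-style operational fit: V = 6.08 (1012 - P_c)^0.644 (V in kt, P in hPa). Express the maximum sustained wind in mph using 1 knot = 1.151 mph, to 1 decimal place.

41.7 mph

ΔP = 1012 − 996 = 16 hPa.
V ≈ 6.08 × 16^0.644 = 6.08 × 5.963 ≈ 36.254 kt.
36.254 × 1.151 ≈ 41.73 mph → 41.7 mph.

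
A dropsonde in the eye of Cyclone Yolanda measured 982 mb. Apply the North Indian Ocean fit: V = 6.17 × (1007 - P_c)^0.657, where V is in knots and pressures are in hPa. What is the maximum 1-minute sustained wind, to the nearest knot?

51 kt

ΔP = 1007 − 982 = 25 mb.
25^0.657 ≈ 8.288.
V ≈ 6.17 × 8.288 ≈ 51.1 kt.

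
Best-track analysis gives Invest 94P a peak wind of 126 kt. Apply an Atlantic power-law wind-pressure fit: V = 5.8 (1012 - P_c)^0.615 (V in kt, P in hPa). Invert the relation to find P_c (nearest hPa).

863 hPa

ΔP = (V / 5.8)^(1/0.615) = (126/5.8)^1.626.
126/5.8 = 21.724; 21.724^1.626 ≈ 149.24 hPa.
P_c = 1012 − 149.24 = 862.76 ≈ 863 hPa.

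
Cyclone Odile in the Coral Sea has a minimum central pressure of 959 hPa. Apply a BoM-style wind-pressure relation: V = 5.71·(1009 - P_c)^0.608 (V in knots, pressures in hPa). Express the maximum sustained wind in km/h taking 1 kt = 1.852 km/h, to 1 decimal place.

114.1 km/h

ΔP = 1009 − 959 = 50 hPa.
V ≈ 5.71 × 50^0.608 = 5.71 × 10.789 ≈ 61.604 kt.
61.604 × 1.852 ≈ 114.09 km/h → 114.1 km/h.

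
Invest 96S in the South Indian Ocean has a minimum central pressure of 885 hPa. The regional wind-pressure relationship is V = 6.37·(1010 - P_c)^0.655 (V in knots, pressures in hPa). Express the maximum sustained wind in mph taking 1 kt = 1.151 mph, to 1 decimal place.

173.3 mph

ΔP = 1010 − 885 = 125 hPa.
V ≈ 6.37 × 125^0.655 = 6.37 × 23.631 ≈ 150.527 kt.
150.527 × 1.151 ≈ 173.26 mph → 173.3 mph.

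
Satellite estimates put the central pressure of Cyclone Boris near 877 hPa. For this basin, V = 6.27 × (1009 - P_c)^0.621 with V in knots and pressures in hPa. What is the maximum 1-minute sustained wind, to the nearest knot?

130 kt

ΔP = 1009 − 877 = 132 hPa.
132^0.621 ≈ 20.743.
V ≈ 6.27 × 20.743 ≈ 130.1 kt.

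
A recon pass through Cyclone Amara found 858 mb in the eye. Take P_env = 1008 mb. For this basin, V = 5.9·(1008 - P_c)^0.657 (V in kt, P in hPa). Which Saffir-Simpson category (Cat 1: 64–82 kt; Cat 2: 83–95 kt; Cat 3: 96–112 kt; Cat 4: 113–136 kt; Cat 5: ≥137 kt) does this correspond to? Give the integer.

5

ΔP = 1008 − 858 = 150 mb.
V ≈ 5.9 × 150^0.657 = 5.9 × 26.90 ≈ 159 kt.
159 kt falls in the Category 5 band.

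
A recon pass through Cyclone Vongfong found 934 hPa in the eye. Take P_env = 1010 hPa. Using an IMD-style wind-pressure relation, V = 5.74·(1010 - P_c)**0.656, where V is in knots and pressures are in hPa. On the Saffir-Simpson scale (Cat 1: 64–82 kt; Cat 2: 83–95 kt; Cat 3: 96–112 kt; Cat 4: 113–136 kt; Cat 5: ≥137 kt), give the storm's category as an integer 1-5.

3

ΔP = 1010 − 934 = 76 hPa.
V ≈ 5.74 × 76^0.656 = 5.74 × 17.13 ≈ 98 kt.
98 kt falls in the Category 3 band.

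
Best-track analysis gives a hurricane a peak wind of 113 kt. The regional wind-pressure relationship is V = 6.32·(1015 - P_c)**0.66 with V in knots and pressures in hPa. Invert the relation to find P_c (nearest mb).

ΔP = (V / 6.32)^(1/0.66) = (113/6.32)^1.515.
113/6.32 = 17.880; 17.880^1.515 ≈ 78.98 mb.
P_c = 1015 − 78.98 = 936.02 ≈ 936 mb.

936 mb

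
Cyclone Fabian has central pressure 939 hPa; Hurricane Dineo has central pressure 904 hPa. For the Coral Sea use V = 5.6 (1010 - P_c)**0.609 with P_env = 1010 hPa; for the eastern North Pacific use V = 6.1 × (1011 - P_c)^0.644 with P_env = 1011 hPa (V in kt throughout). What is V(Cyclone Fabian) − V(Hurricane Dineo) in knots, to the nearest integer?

Cyclone Fabian: ΔP = 71; V ≈ 5.6 × 71^0.609 ≈ 75.09 kt.
Hurricane Dineo: ΔP = 107; V ≈ 6.1 × 107^0.644 ≈ 123.67 kt.
Difference ≈ 75.09 − 123.67 = -48.58 → -49 kt.

-49 kt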